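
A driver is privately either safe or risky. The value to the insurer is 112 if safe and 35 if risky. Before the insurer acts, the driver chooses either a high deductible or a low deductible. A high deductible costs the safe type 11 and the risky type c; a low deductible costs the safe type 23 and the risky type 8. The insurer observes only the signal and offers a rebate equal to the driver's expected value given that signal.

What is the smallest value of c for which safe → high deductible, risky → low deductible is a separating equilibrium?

Under separation: high deductible → safe (pays 112); low deductible → risky (pays 35).
Safe: 112 − 11 = 101 ≥ 35 − 23 = 12. Holds regardless of c. ✓
Risky: 35 − 8 ≥ 112 − c, so c ≥ 112 − 27 = 85.

85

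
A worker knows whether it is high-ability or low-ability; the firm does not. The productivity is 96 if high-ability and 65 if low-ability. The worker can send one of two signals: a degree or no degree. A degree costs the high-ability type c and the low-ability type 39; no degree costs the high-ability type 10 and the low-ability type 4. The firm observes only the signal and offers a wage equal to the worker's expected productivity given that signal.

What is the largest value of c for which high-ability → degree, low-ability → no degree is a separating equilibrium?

41

Under separation: degree → high-ability (pays 96); no degree → low-ability (pays 65).
Low-ability: 65 − 4 = 61 ≥ 96 − 39 = 57. Holds regardless of c. ✓
High-ability: 96 − c ≥ 65 − 10, so c ≤ 96 − 55 = 41.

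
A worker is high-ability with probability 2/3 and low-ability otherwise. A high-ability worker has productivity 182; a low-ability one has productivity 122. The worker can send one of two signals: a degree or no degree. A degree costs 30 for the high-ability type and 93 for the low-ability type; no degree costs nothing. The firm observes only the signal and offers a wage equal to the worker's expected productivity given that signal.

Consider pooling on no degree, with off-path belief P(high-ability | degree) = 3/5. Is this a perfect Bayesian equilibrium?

Yes

On the equilibrium path (no degree) the firm holds the prior 2/3 and pays 2/3·182 + 1/3·122 = 162. Off-path (degree) belief 3/5 gives 3/5·182 + 2/5·122 = 158.
High-ability: no degree gives 162 − 0 = 162; degree gives 158 − 30 = 128. Stays. ✓
Low-ability: no degree gives 162 − 0 = 162; degree gives 158 − 93 = 65. Stays. ✓
Beliefs are Bayes-consistent on-path and both types best-respond.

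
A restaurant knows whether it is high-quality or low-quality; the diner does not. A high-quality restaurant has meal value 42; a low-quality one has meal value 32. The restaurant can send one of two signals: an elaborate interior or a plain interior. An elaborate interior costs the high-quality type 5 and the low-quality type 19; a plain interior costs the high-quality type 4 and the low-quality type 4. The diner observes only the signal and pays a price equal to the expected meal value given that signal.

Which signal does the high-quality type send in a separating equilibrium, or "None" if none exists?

Try high-quality → elaborate interior, low-quality → plain interior:
  Under separation the diner infers type exactly: elaborate interior → high-quality (pays 42), plain interior → low-quality (pays 32).
  High-quality: elaborate interior gives 42 − 5 = 37; plain interior gives 32 − 4 = 28. No deviation. ✓
  Low-quality: plain interior gives 32 − 4 = 28; elaborate interior gives 42 − 19 = 23. No deviation. ✓
Both hold — the high-quality type sends elaborate interior.

elaborate interior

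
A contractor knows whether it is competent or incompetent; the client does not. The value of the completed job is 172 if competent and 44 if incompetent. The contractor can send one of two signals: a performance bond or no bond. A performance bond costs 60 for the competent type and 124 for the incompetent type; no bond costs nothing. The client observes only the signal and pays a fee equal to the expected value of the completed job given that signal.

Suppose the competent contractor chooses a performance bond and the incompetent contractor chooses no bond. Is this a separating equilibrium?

No

If types separate, bond earns payment 172 and no bond earns 44.
Competent: bond gives 172 − 60 = 112; no bond gives 44 − 0 = 44. No deviation. ✓
Incompetent: no bond gives 44 − 0 = 44; bond gives 172 − 124 = 48. Would deviate. ✗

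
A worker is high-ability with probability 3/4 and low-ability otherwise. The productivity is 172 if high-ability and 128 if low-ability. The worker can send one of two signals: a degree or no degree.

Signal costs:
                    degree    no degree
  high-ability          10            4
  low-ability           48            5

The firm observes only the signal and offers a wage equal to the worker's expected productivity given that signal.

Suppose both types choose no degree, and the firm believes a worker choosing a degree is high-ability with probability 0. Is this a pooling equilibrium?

Yes

On the equilibrium path (no degree) the firm holds the prior 3/4 and pays 3/4·172 + 1/4·128 = 161. Off-path (degree) belief 0 gives 0·172 + 1·128 = 128.
High-ability: no degree gives 161 − 4 = 157; degree gives 128 − 10 = 118. Stays. ✓
Low-ability: no degree gives 161 − 5 = 156; degree gives 128 − 48 = 80. Stays. ✓
Beliefs are Bayes-consistent on-path and both types best-respond.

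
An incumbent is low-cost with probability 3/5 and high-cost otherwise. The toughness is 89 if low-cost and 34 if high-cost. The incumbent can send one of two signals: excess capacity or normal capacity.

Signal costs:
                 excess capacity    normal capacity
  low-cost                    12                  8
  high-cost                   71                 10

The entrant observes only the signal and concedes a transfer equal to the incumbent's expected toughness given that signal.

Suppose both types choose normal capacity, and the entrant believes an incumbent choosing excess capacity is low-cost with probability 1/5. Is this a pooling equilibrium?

Yes

At the pooled signal (normal capacity) the entrant holds the prior 3/5 and pays 3/5·89 + 2/5·34 = 67. Off-path (excess capacity) belief 1/5 gives 1/5·89 + 4/5·34 = 45.
Low-cost: normal capacity gives 67 − 8 = 59; excess capacity gives 45 − 12 = 33. Stays. ✓
High-cost: normal capacity gives 67 − 10 = 57; excess capacity gives 45 − 71 = -26. Stays. ✓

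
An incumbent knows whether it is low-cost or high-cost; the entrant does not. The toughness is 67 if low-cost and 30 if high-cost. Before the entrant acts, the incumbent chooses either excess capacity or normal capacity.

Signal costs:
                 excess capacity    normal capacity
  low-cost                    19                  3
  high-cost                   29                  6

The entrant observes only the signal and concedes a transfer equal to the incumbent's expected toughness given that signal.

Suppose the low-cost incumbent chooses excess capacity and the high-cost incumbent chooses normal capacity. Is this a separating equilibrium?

No

Under separation the entrant infers type exactly: excess capacity → low-cost (pays 67), normal capacity → high-cost (pays 30).
Low-cost: excess capacity gives 67 − 19 = 48; normal capacity gives 30 − 3 = 27. No deviation. ✓
High-cost: normal capacity gives 30 − 6 = 24; excess capacity gives 67 − 29 = 38. Would deviate. ✗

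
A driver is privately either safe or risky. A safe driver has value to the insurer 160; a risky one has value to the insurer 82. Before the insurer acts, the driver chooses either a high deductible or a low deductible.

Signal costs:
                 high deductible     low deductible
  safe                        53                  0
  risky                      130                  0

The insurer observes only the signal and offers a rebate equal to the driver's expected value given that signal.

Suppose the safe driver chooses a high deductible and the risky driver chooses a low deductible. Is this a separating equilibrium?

If types separate, high deductible earns payment 160 and low deductible earns 82.
Safe: high deductible gives 160 − 53 = 107; low deductible gives 82 − 0 = 82. No deviation. ✓
Risky: low deductible gives 82 − 0 = 82; high deductible gives 160 − 130 = 30. No deviation. ✓
Neither type gains from mimicking the other.

Yes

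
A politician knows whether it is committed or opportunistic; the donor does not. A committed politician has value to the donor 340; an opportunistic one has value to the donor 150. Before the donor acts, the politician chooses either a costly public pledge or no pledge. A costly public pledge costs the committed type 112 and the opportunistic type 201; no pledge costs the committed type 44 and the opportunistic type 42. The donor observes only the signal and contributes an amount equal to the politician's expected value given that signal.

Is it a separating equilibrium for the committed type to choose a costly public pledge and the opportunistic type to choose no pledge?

If types separate, pledge earns payment 340 and no pledge earns 150.
Committed: pledge gives 340 − 112 = 228; no pledge gives 150 − 44 = 106. No deviation. ✓
Opportunistic: no pledge gives 150 − 42 = 108; pledge gives 340 − 201 = 139. Would deviate. ✗

No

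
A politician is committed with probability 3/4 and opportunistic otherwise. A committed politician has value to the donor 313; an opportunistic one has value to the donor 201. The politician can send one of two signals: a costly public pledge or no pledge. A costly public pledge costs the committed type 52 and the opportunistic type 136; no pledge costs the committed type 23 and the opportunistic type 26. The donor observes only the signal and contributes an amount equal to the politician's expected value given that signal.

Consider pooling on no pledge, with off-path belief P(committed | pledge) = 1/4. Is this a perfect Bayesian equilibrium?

On the equilibrium path (no pledge) the donor holds the prior 3/4 and pays 3/4·313 + 1/4·201 = 285. Off-path (pledge) belief 1/4 gives 1/4·313 + 3/4·201 = 229.
Committed: no pledge gives 285 − 23 = 262; pledge gives 229 − 52 = 177. Stays. ✓
Opportunistic: no pledge gives 285 − 26 = 259; pledge gives 229 − 136 = 93. Stays. ✓
Beliefs are Bayes-consistent on-path and both types best-respond.

Yes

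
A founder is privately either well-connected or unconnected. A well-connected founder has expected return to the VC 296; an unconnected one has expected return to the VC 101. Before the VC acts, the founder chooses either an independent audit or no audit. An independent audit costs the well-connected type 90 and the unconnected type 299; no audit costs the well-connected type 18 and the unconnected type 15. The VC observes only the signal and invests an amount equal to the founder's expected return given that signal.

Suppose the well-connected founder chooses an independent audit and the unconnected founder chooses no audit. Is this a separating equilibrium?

Under separation the VC infers type exactly: audit → well-connected (pays 296), no audit → unconnected (pays 101).
Well-connected: audit gives 296 − 90 = 206; no audit gives 101 − 18 = 83. No deviation. ✓
Unconnected: no audit gives 101 − 15 = 86; audit gives 296 − 299 = -3. No deviation. ✓
Both incentive constraints hold.

Yes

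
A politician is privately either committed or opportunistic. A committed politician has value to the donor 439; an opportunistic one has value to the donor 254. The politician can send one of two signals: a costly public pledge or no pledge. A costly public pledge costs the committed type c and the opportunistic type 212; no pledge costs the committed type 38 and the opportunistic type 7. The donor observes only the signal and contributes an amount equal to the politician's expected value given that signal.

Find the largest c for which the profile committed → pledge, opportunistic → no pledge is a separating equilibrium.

Under separation: pledge → committed (pays 439); no pledge → opportunistic (pays 254).
Opportunistic: 254 − 7 = 247 ≥ 439 − 212 = 227. Holds regardless of c. ✓
Committed: 439 − c ≥ 254 − 38, so c ≤ 439 − 216 = 223.

223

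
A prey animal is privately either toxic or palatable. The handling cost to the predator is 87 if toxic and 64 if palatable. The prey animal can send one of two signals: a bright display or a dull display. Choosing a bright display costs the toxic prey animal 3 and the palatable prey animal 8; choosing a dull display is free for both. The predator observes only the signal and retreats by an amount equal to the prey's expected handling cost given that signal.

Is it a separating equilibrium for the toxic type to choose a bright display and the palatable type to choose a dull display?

No

If types separate, bright display earns payment 87 and dull display earns 64.
Toxic: bright display gives 87 − 3 = 84; dull display gives 64 − 0 = 64. No deviation. ✓
Palatable: dull display gives 64 − 0 = 64; bright display gives 87 − 8 = 79. Would deviate. ✗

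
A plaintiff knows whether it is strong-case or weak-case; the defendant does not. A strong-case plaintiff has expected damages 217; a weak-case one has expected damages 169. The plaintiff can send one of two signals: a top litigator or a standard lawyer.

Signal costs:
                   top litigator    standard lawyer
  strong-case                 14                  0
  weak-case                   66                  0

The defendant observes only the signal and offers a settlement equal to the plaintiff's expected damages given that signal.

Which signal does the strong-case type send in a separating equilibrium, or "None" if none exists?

top litigator

Try strong-case → top litigator, weak-case → standard lawyer:
  Under separation the defendant infers type exactly: top litigator → strong-case (pays 217), standard lawyer → weak-case (pays 169).
  Strong-case: top litigator gives 217 − 14 = 203; standard lawyer gives 169 − 0 = 169. No deviation. ✓
  Weak-case: standard lawyer gives 169 − 0 = 169; top litigator gives 217 − 66 = 151. No deviation. ✓
Both hold — the strong-case type sends top litigator.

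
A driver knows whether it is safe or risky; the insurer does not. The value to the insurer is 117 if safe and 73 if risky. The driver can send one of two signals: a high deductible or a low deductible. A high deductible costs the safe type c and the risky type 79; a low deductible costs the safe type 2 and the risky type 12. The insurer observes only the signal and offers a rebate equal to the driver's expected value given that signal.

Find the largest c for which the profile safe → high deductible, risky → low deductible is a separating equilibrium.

46

Under separation: high deductible → safe (pays 117); low deductible → risky (pays 73).
Risky: 73 − 12 = 61 ≥ 117 − 79 = 38. Holds regardless of c. ✓
Safe: 117 − c ≥ 73 − 2, so c ≤ 117 − 71 = 46.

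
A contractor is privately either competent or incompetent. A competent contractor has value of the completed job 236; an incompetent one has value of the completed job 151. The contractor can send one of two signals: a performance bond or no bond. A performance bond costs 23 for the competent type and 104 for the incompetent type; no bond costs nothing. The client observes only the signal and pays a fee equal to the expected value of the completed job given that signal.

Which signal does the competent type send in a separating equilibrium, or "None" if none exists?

bond

Try competent → bond, incompetent → no bond:
  Under separation the client infers type exactly: bond → competent (pays 236), no bond → incompetent (pays 151).
  Competent: bond gives 236 − 23 = 213; no bond gives 151 − 0 = 151. No deviation. ✓
  Incompetent: no bond gives 151 − 0 = 151; bond gives 236 − 104 = 132. No deviation. ✓
Both hold — the competent type sends bond.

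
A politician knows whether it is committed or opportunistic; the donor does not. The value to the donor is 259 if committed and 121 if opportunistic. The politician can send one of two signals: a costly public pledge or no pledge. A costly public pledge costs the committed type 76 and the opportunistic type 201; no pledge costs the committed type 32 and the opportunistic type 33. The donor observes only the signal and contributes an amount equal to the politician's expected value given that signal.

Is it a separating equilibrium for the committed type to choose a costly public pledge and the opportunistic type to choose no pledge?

If types separate, pledge earns payment 259 and no pledge earns 121.
Committed: pledge gives 259 − 76 = 183; no pledge gives 121 − 32 = 89. No deviation. ✓
Opportunistic: no pledge gives 121 − 33 = 88; pledge gives 259 − 201 = 58. No deviation. ✓
Neither type gains from mimicking the other.

Yes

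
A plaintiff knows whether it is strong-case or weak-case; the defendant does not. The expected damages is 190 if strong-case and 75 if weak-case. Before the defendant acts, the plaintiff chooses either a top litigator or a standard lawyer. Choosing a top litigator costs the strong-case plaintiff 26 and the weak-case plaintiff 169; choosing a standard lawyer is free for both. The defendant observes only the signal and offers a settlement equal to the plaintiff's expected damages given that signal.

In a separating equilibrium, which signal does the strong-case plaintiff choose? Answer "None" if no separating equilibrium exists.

top litigator

Try strong-case → top litigator, weak-case → standard lawyer:
  If types separate, top litigator earns payment 190 and standard lawyer earns 75.
  Strong-case: top litigator gives 190 − 26 = 164; standard lawyer gives 75 − 0 = 75. No deviation. ✓
  Weak-case: standard lawyer gives 75 − 0 = 75; top litigator gives 190 − 169 = 21. No deviation. ✓
Both hold — the strong-case type sends top litigator.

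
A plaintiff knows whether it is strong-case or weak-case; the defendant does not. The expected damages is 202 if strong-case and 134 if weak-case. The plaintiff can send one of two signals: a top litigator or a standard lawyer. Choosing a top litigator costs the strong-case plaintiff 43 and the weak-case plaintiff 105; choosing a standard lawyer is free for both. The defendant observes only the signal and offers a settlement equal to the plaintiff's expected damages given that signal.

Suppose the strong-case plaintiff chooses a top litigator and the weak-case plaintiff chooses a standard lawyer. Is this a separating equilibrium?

Yes

If types separate, top litigator earns payment 202 and standard lawyer earns 134.
Strong-case: top litigator gives 202 − 43 = 159; standard lawyer gives 134 − 0 = 134. No deviation. ✓
Weak-case: standard lawyer gives 134 − 0 = 134; top litigator gives 202 − 105 = 97. No deviation. ✓
Neither type gains from mimicking the other.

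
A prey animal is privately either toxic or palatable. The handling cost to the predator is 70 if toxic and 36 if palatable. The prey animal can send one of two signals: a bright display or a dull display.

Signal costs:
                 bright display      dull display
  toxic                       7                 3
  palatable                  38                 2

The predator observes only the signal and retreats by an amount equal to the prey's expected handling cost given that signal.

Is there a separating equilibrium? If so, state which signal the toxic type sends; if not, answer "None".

bright display

Try toxic → bright display, palatable → dull display:
  If types separate, bright display earns payment 70 and dull display earns 36.
  Toxic: bright display gives 70 − 7 = 63; dull display gives 36 − 3 = 33. No deviation. ✓
  Palatable: dull display gives 36 − 2 = 34; bright display gives 70 − 38 = 32. No deviation. ✓
Both hold — the toxic type sends bright display.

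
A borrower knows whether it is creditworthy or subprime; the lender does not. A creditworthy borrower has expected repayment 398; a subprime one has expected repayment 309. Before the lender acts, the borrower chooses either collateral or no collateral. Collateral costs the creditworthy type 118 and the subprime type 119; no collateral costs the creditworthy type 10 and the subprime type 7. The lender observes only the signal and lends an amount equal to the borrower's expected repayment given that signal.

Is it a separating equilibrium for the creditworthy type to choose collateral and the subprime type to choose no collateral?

No

If types separate, collateral earns payment 398 and no collateral earns 309.
Creditworthy: collateral gives 398 − 118 = 280; no collateral gives 309 − 10 = 299. Would deviate. ✗
Subprime: no collateral gives 309 − 7 = 302; collateral gives 398 − 119 = 279. No deviation. ✓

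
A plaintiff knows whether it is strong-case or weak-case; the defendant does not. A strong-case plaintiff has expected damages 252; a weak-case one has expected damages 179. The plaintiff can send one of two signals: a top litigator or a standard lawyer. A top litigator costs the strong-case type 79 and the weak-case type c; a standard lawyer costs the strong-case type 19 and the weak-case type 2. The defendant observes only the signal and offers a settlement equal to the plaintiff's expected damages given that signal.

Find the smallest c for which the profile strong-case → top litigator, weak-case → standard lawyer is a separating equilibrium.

75

Under separation: top litigator → strong-case (pays 252); standard lawyer → weak-case (pays 179).
Strong-case: 252 − 79 = 173 ≥ 179 − 19 = 160. Holds regardless of c. ✓
Weak-case: 179 − 2 ≥ 252 − c, so c ≥ 252 − 177 = 75.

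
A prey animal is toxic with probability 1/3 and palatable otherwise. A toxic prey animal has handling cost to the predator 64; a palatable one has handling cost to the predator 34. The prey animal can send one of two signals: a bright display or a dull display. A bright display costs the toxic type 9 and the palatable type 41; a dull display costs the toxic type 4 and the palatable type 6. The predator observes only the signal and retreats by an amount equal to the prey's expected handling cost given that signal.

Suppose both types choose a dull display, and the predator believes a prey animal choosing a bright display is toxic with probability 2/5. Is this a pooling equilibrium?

At the pooled signal (dull display) the predator holds the prior 1/3 and pays 1/3·64 + 2/3·34 = 44. Off-path (bright display) belief 2/5 gives 2/5·64 + 3/5·34 = 46.
Toxic: dull display gives 44 − 4 = 40; bright display gives 46 − 9 = 37. Stays. ✓
Palatable: dull display gives 44 − 6 = 38; bright display gives 46 − 41 = 5. Stays. ✓

Yes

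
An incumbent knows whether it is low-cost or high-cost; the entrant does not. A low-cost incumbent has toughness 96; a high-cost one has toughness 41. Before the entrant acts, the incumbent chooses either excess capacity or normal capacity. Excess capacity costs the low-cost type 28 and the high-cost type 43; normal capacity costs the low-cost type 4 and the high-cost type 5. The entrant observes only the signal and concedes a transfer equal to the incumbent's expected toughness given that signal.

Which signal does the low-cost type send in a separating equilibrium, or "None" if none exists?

None

Try low-cost → excess capacity, high-cost → normal capacity:
  If types separate, excess capacity earns payment 96 and normal capacity earns 41.
  Low-cost: excess capacity gives 96 − 28 = 68; normal capacity gives 41 − 4 = 37. No deviation. ✓
  High-cost: normal capacity gives 41 − 5 = 36; excess capacity gives 96 − 43 = 53. Would deviate. ✗
Try low-cost → normal capacity, high-cost → excess capacity:
  If types separate, normal capacity earns payment 96 and excess capacity earns 41.
  Low-cost: normal capacity gives 96 − 4 = 92; excess capacity gives 41 − 28 = 13. No deviation. ✓
  High-cost: excess capacity gives 41 − 43 = -2; normal capacity gives 96 − 5 = 91. Would deviate. ✗
Neither assignment is incentive-compatible.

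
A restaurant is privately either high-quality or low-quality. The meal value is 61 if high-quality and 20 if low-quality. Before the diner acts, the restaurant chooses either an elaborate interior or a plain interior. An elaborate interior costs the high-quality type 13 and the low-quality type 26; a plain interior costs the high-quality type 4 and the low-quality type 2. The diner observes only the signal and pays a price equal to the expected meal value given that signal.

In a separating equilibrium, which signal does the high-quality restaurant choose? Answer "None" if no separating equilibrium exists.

None

Try high-quality → elaborate interior, low-quality → plain interior:
  If types separate, elaborate interior earns payment 61 and plain interior earns 20.
  High-quality: elaborate interior gives 61 − 13 = 48; plain interior gives 20 − 4 = 16. No deviation. ✓
  Low-quality: plain interior gives 20 − 2 = 18; elaborate interior gives 61 − 26 = 35. Would deviate. ✗
Try high-quality → plain interior, low-quality → elaborate interior:
  If types separate, plain interior earns payment 61 and elaborate interior earns 20.
  High-quality: plain interior gives 61 − 4 = 57; elaborate interior gives 20 − 13 = 7. No deviation. ✓
  Low-quality: elaborate interior gives 20 − 26 = -6; plain interior gives 61 − 2 = 59. Would deviate. ✗
Neither assignment is incentive-compatible.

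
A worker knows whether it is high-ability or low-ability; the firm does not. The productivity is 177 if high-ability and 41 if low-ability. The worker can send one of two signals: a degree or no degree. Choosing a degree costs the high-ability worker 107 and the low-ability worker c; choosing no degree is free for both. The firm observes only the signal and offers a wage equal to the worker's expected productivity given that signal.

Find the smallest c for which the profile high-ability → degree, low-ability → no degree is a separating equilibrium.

Under separation: degree → high-ability (pays 177); no degree → low-ability (pays 41).
High-ability: 177 − 107 = 70 ≥ 41 − 0 = 41. Holds regardless of c. ✓
Low-ability: 41 − 0 ≥ 177 − c, so c ≥ 177 − 41 = 136.

136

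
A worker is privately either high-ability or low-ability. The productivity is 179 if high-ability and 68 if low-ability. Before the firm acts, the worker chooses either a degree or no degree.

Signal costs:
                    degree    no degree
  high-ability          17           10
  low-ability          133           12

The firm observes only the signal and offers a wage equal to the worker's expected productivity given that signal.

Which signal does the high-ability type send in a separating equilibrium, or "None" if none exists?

Try high-ability → degree, low-ability → no degree:
  If types separate, degree earns payment 179 and no degree earns 68.
  High-ability: degree gives 179 − 17 = 162; no degree gives 68 − 10 = 58. No deviation. ✓
  Low-ability: no degree gives 68 − 12 = 56; degree gives 179 − 133 = 46. No deviation. ✓
Both hold — the high-ability type sends degree.

degree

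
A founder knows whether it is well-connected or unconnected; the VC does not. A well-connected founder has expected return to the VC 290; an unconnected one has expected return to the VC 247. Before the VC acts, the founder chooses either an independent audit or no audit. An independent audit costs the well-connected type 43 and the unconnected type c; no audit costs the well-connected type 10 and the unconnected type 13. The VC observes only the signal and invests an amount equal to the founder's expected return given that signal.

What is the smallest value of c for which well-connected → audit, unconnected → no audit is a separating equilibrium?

Under separation: audit → well-connected (pays 290); no audit → unconnected (pays 247).
Well-connected: 290 − 43 = 247 ≥ 247 − 10 = 237. Holds regardless of c. ✓
Unconnected: 247 − 13 ≥ 290 − c, so c ≥ 290 − 234 = 56.

56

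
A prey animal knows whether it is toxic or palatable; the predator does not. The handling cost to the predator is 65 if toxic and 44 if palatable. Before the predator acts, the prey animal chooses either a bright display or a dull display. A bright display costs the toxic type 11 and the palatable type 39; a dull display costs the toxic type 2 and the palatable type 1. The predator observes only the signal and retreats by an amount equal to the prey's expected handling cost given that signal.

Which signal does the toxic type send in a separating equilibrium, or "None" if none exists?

Try toxic → bright display, palatable → dull display:
  Under separation the predator infers type exactly: bright display → toxic (pays 65), dull display → palatable (pays 44).
  Toxic: bright display gives 65 − 11 = 54; dull display gives 44 − 2 = 42. No deviation. ✓
  Palatable: dull display gives 44 − 1 = 43; bright display gives 65 − 39 = 26. No deviation. ✓
Both hold — the toxic type sends bright display.

bright display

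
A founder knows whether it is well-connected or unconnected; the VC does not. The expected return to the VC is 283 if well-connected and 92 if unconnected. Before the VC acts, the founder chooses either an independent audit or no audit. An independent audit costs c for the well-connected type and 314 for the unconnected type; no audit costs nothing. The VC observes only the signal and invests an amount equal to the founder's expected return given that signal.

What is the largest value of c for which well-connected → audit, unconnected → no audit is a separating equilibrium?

191

Under separation: audit → well-connected (pays 283); no audit → unconnected (pays 92).
Unconnected: 92 − 0 = 92 ≥ 283 − 314 = -31. Holds regardless of c. ✓
Well-connected: 283 − c ≥ 92 − 0, so c ≤ 283 − 92 = 191.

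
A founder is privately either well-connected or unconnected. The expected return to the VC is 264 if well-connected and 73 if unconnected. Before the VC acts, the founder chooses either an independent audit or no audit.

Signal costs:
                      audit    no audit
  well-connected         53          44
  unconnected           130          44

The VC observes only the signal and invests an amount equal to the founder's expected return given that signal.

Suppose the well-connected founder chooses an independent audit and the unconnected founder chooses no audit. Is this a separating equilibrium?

No

If types separate, audit earns payment 264 and no audit earns 73.
Well-connected: audit gives 264 − 53 = 211; no audit gives 73 − 44 = 29. No deviation. ✓
Unconnected: no audit gives 73 − 44 = 29; audit gives 264 − 130 = 134. Would deviate. ✗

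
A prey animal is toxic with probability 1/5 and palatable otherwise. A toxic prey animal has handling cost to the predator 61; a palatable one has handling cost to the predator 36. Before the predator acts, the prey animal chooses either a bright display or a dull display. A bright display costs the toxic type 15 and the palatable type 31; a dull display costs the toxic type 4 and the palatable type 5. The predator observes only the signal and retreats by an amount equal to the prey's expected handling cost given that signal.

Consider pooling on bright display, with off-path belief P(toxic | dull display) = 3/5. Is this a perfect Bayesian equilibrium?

On the equilibrium path (bright display) the predator holds the prior 1/5 and pays 1/5·61 + 4/5·36 = 41. Off-path (dull display) belief 3/5 gives 3/5·61 + 2/5·36 = 51.
Toxic: bright display gives 41 − 15 = 26; dull display gives 51 − 4 = 47. Deviates. ✗
Palatable: bright display gives 41 − 31 = 10; dull display gives 51 − 5 = 46. Deviates. ✗

No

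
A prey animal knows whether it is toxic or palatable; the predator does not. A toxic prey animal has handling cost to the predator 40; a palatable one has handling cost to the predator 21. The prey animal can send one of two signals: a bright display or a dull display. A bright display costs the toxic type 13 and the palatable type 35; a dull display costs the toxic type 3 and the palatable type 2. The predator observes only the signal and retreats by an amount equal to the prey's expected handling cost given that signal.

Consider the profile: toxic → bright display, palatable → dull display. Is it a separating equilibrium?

Yes

If types separate, bright display earns payment 40 and dull display earns 21.
Toxic: bright display gives 40 − 13 = 27; dull display gives 21 − 3 = 18. No deviation. ✓
Palatable: dull display gives 21 − 2 = 19; bright display gives 40 − 35 = 5. No deviation. ✓
Both incentive constraints hold.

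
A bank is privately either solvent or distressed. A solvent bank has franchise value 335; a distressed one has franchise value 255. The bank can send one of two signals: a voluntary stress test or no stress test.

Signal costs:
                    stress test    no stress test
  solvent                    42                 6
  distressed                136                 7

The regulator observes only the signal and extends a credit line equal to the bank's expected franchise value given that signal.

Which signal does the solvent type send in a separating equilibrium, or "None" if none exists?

Try solvent → stress test, distressed → no stress test:
  If types separate, stress test earns payment 335 and no stress test earns 255.
  Solvent: stress test gives 335 − 42 = 293; no stress test gives 255 − 6 = 249. No deviation. ✓
  Distressed: no stress test gives 255 − 7 = 248; stress test gives 335 − 136 = 199. No deviation. ✓
Both hold — the solvent type sends stress test.

stress test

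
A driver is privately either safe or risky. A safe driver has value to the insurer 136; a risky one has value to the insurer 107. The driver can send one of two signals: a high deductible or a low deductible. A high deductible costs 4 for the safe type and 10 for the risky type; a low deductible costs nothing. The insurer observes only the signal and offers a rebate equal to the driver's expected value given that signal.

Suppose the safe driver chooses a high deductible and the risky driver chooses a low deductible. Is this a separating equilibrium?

If types separate, high deductible earns payment 136 and low deductible earns 107.
Safe: high deductible gives 136 − 4 = 132; low deductible gives 107 − 0 = 107. No deviation. ✓
Risky: low deductible gives 107 − 0 = 107; high deductible gives 136 − 10 = 126. Would deviate. ✗

No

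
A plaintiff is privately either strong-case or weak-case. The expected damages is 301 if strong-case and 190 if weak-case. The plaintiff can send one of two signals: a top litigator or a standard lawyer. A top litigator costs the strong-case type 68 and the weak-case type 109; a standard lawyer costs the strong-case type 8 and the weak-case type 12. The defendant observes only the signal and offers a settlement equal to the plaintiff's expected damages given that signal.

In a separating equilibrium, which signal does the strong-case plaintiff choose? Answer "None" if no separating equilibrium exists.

None

Try strong-case → top litigator, weak-case → standard lawyer:
  Under separation the defendant infers type exactly: top litigator → strong-case (pays 301), standard lawyer → weak-case (pays 190).
  Strong-case: top litigator gives 301 − 68 = 233; standard lawyer gives 190 − 8 = 182. No deviation. ✓
  Weak-case: standard lawyer gives 190 − 12 = 178; top litigator gives 301 − 109 = 192. Would deviate. ✗
Try strong-case → standard lawyer, weak-case → top litigator:
  Under separation the defendant infers type exactly: standard lawyer → strong-case (pays 301), top litigator → weak-case (pays 190).
  Strong-case: standard lawyer gives 301 − 8 = 293; top litigator gives 190 − 68 = 122. No deviation. ✓
  Weak-case: top litigator gives 190 − 109 = 81; standard lawyer gives 301 − 12 = 289. Would deviate. ✗
Neither assignment is incentive-compatible.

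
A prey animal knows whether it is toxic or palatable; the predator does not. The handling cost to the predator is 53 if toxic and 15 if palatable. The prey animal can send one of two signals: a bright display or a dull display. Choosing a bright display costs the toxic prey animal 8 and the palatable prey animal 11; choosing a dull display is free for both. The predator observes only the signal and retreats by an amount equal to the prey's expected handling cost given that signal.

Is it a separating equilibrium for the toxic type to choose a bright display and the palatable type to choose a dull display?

No

Under separation the predator infers type exactly: bright display → toxic (pays 53), dull display → palatable (pays 15).
Toxic: bright display gives 53 − 8 = 45; dull display gives 15 − 0 = 15. No deviation. ✓
Palatable: dull display gives 15 − 0 = 15; bright display gives 53 − 11 = 42. Would deviate. ✗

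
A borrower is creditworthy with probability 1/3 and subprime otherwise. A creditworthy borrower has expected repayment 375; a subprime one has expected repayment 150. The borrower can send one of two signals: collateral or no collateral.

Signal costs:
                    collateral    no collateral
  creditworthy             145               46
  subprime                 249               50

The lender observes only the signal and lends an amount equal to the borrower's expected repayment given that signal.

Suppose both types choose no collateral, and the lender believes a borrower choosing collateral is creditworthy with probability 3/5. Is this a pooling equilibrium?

Yes

On the equilibrium path (no collateral) the lender holds the prior 1/3 and pays 1/3·375 + 2/3·150 = 225. Off-path (collateral) belief 3/5 gives 3/5·375 + 2/5·150 = 285.
Creditworthy: no collateral gives 225 − 46 = 179; collateral gives 285 − 145 = 140. Stays. ✓
Subprime: no collateral gives 225 − 50 = 175; collateral gives 285 − 249 = 36. Stays. ✓
Beliefs are Bayes-consistent on-path and both types best-respond.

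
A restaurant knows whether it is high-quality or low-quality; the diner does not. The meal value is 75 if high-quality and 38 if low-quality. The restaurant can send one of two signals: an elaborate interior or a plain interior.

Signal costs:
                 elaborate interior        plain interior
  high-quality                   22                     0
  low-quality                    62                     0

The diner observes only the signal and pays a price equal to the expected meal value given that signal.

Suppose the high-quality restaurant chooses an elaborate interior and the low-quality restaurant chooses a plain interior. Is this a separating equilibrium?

Under separation the diner infers type exactly: elaborate interior → high-quality (pays 75), plain interior → low-quality (pays 38).
High-quality: elaborate interior gives 75 − 22 = 53; plain interior gives 38 − 0 = 38. No deviation. ✓
Low-quality: plain interior gives 38 − 0 = 38; elaborate interior gives 75 − 62 = 13. No deviation. ✓
Neither type gains from mimicking the other.

Yes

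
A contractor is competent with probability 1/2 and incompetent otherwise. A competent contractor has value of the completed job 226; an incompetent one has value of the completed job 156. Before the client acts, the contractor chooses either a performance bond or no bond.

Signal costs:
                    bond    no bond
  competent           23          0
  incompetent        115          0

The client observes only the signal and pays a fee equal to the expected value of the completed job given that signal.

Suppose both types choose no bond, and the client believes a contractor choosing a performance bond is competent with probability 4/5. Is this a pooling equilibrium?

At the pooled signal (no bond) the client holds the prior 1/2 and pays 1/2·226 + 1/2·156 = 191. Off-path (bond) belief 4/5 gives 4/5·226 + 1/5·156 = 212.
Competent: no bond gives 191 − 0 = 191; bond gives 212 − 23 = 189. Stays. ✓
Incompetent: no bond gives 191 − 0 = 191; bond gives 212 − 115 = 97. Stays. ✓

Yes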